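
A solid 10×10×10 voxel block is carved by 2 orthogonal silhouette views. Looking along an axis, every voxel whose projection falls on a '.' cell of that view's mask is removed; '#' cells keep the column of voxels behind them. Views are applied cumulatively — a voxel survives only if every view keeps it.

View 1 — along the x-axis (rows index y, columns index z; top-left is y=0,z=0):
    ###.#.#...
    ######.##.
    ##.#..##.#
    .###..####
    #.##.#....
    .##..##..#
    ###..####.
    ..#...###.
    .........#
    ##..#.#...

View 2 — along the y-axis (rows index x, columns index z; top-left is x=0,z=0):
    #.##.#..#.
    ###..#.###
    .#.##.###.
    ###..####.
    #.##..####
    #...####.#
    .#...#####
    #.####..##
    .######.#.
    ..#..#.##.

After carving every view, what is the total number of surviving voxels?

initial block: 10^3 = 1000
carve view 1 (along x, YZ-mask fill 51/100): 510 voxels remain
carve view 2 (along y, XZ-mask fill 62/100): 317 voxels remain

|visual hull| = 317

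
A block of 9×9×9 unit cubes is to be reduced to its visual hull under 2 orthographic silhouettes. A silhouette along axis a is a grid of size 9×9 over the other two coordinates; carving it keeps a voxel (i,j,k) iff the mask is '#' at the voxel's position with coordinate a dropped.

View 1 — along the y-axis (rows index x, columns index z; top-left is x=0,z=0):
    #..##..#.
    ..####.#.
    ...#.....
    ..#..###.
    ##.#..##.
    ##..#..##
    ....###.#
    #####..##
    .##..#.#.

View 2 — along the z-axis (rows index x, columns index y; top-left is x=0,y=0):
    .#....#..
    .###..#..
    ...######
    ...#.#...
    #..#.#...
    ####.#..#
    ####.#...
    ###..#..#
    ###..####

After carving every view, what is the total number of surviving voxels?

remaining voxels: 170

full grid |V| = 729
[1] y-view keeps 39 columns → grid now 351
[2] z-view keeps 40 columns → grid now 170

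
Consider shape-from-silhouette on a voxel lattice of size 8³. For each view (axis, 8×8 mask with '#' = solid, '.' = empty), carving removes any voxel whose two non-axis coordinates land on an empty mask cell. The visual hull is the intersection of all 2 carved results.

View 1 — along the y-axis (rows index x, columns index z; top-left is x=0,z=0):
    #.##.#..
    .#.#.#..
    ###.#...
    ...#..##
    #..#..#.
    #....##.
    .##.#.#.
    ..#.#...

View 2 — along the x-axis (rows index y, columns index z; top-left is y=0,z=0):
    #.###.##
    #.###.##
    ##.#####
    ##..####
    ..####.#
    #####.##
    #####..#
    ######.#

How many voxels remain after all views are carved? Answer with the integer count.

voxel count = 159

initial block: 8^3 = 512
step 1: project along y, AND mask (26/64) → |grid| = 208
step 2: project along x, AND mask (50/64) → |grid| = 159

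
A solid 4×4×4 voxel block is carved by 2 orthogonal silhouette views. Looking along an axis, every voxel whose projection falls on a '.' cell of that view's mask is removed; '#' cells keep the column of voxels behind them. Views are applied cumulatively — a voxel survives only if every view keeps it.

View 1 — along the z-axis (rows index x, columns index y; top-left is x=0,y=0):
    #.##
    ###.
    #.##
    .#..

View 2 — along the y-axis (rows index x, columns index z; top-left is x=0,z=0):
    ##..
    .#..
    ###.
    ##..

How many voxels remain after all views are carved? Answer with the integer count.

20 voxels

initial block: 4^3 = 64
after view 1 [z-axis, 10 of 16 cells solid] → remaining = 40
after view 2 [y-axis, 8 of 16 cells solid] → remaining = 20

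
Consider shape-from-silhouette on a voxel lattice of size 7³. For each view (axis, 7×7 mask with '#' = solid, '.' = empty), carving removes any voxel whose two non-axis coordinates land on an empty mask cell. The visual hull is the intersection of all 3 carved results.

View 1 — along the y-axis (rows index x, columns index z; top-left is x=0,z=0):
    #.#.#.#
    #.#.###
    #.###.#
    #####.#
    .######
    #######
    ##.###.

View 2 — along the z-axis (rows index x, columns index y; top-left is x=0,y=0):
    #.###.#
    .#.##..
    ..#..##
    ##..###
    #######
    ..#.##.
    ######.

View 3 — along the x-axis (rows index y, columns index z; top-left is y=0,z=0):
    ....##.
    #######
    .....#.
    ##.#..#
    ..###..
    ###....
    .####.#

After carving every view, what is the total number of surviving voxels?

initial block: 7^3 = 343
step 1: project along y, AND mask (38/49) → |grid| = 266
step 2: project along z, AND mask (32/49) → |grid| = 173
step 3: project along x, AND mask (25/49) → |grid| = 85

|visual hull| = 85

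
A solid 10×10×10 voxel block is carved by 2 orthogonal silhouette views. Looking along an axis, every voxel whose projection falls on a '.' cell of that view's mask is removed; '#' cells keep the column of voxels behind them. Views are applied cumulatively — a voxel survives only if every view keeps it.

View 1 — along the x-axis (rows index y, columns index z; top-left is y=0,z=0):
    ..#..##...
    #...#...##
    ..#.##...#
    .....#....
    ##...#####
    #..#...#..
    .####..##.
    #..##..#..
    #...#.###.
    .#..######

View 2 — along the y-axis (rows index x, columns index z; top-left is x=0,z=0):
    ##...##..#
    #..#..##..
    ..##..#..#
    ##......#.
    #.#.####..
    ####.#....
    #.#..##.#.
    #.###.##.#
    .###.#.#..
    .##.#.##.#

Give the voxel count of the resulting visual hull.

start: 10×10×10 = 1000 voxels
step 1: project along x, AND mask (44/100) → |grid| = 440
step 2: project along y, AND mask (50/100) → |grid| = 213

remaining voxels: 213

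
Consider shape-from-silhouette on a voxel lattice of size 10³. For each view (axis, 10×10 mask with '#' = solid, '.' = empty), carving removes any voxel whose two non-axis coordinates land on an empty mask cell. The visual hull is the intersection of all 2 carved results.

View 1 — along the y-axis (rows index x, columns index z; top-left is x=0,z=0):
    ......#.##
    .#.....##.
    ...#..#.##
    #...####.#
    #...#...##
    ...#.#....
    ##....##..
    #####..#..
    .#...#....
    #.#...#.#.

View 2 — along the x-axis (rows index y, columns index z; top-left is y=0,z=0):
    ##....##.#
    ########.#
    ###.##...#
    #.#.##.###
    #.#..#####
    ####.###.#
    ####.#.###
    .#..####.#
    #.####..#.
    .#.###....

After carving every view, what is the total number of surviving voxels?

before carving: 1000 voxels (10×10×10)
[1] y-view keeps 38 columns → grid now 380
[2] x-view keeps 66 columns → grid now 247

247 voxels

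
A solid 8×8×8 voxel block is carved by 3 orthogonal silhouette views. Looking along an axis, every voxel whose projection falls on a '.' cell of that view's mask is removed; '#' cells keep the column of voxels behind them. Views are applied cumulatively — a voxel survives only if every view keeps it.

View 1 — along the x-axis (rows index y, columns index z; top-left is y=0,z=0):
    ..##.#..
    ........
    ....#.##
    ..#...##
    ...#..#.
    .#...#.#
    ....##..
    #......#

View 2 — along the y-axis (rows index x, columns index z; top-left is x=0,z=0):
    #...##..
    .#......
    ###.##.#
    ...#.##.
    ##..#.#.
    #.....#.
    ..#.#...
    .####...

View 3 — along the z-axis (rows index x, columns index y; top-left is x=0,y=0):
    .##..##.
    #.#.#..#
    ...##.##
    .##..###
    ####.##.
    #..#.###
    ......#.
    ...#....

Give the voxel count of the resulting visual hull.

voxel count = 22

before carving: 512 voxels (8×8×8)
carve view 1 (along x, YZ-mask fill 18/64): 144 voxels remain
carve view 2 (along y, XZ-mask fill 25/64): 50 voxels remain
carve view 3 (along z, XY-mask fill 30/64): 22 voxels remain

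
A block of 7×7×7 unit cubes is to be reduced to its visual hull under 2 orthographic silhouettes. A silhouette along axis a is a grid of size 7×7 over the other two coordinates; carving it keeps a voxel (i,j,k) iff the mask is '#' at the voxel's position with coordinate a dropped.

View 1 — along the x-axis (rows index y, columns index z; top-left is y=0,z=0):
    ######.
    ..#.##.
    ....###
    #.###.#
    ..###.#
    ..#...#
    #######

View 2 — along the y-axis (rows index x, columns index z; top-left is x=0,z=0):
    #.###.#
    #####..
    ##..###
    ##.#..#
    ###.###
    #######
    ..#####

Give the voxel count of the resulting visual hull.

|visual hull| = 160

before carving: 343 voxels (7×7×7)
step 1: project along x, AND mask (30/49) → |grid| = 210
step 2: project along y, AND mask (37/49) → |grid| = 160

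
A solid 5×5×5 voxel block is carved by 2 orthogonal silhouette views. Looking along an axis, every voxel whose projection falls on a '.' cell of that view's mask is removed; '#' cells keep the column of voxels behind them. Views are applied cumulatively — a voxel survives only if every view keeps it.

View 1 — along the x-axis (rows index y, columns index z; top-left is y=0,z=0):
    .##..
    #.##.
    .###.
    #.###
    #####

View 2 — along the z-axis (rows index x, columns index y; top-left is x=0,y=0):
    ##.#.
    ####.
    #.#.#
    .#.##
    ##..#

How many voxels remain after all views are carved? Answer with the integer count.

initial block: 5^3 = 125
step 1: project along x, AND mask (17/25) → |grid| = 85
step 2: project along z, AND mask (16/25) → |grid| = 53

53 voxels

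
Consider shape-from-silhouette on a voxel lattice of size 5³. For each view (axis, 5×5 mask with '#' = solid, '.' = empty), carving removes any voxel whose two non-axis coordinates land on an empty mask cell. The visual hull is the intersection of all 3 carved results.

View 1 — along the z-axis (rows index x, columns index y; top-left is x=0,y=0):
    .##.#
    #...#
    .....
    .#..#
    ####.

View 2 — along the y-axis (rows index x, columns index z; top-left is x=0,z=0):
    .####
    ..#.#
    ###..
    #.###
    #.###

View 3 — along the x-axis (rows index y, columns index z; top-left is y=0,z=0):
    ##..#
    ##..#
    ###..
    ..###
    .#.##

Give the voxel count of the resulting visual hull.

initial block: 5^3 = 125
[1] z-view keeps 11 columns → grid now 55
[2] y-view keeps 17 columns → grid now 40
[3] x-view keeps 15 columns → grid now 22

voxel count = 22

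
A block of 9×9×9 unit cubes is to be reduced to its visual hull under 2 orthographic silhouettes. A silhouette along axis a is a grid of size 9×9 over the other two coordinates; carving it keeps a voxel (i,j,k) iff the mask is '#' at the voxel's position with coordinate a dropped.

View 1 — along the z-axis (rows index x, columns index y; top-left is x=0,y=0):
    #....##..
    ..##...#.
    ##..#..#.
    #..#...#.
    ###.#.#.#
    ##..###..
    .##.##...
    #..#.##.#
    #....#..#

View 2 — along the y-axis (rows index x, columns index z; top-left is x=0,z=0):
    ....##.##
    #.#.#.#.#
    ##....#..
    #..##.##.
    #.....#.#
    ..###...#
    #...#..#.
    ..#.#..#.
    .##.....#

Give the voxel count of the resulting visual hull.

start: 9×9×9 = 729 voxels
carve view 1 (along z, XY-mask fill 36/81): 324 voxels remain
carve view 2 (along y, XZ-mask fill 33/81): 128 voxels remain

128 voxels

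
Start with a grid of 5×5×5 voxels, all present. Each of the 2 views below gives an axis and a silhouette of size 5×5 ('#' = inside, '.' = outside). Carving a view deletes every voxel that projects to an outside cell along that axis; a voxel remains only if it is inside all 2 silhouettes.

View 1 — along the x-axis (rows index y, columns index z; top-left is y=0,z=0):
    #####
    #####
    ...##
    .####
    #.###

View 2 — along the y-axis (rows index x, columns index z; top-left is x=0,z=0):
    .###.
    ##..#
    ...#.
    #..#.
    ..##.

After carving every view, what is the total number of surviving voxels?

remaining voxels: 45

before carving: 125 voxels (5×5×5)
V1 x: intersect with YZ mask (20 set) -- 100 left
V2 y: intersect with XZ mask (11 set) -- 45 left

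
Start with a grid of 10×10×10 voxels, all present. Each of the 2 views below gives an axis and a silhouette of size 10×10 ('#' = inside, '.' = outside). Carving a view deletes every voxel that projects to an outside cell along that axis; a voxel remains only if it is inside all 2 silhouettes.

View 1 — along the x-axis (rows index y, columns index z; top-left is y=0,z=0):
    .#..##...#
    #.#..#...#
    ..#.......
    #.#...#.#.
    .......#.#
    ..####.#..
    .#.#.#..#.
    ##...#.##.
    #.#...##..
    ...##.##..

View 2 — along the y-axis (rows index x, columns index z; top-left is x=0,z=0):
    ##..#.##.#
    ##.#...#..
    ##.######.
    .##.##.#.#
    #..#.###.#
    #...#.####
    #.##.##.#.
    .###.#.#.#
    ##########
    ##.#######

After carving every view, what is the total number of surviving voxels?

start: 10×10×10 = 1000 voxels
[1] x-view keeps 37 columns → grid now 370
[2] y-view keeps 67 columns → grid now 249

voxel count = 249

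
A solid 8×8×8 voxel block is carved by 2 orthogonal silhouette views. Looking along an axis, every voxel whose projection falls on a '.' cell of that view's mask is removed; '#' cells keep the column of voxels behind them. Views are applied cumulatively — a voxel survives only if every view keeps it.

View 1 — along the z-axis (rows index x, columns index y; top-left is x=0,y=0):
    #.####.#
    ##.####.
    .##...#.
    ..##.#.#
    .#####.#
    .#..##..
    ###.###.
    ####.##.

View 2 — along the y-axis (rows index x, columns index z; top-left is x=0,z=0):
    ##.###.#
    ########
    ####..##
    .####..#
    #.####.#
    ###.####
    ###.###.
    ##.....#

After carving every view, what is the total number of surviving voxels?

|visual hull| = 233

full grid |V| = 512
V1 z: intersect with XY mask (40 set) -- 320 left
V2 y: intersect with XZ mask (47 set) -- 233 left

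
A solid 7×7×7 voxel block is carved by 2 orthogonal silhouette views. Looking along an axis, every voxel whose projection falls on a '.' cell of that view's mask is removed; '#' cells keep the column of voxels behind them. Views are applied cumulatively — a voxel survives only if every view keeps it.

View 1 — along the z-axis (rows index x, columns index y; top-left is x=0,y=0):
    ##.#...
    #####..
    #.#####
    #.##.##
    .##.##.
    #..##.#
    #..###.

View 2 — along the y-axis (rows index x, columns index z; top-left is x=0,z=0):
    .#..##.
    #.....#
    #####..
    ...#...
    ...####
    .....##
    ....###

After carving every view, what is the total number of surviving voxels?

before carving: 343 voxels (7×7×7)
  1. axis=2 (XY plane), |mask|=31  ⇒  voxels=217
  2. axis=1 (XZ plane), |mask|=20  ⇒  voxels=90

90 voxels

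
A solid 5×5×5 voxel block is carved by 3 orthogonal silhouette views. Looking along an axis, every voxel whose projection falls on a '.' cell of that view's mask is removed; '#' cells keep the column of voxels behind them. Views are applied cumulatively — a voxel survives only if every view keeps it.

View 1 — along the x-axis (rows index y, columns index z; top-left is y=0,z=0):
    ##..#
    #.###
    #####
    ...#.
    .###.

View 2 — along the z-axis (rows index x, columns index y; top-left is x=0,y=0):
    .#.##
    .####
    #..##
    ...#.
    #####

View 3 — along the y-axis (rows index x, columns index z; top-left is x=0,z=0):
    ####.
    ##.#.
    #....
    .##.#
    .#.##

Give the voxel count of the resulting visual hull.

before carving: 125 voxels (5×5×5)
  1. axis=0 (YZ plane), |mask|=16  ⇒  voxels=80
  2. axis=2 (XY plane), |mask|=16  ⇒  voxels=45
  3. axis=1 (XZ plane), |mask|=14  ⇒  voxels=26

|visual hull| = 26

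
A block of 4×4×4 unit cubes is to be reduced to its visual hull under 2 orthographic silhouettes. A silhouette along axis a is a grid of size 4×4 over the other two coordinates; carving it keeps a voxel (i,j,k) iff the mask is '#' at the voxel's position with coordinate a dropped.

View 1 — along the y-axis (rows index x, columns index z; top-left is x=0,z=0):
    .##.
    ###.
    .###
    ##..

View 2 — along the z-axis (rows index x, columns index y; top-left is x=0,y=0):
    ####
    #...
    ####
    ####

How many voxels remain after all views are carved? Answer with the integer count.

voxel count = 31

before carving: 64 voxels (4×4×4)
carve view 1 (along y, XZ-mask fill 10/16): 40 voxels remain
carve view 2 (along z, XY-mask fill 13/16): 31 voxels remain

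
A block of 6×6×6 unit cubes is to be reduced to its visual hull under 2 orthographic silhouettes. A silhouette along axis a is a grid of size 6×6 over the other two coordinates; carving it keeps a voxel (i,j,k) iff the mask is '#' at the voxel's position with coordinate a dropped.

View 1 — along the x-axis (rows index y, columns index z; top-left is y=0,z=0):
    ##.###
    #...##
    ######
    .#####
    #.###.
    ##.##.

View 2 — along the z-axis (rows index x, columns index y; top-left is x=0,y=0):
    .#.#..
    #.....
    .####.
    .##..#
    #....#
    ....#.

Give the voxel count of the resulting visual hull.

before carving: 216 voxels (6×6×6)
step 1: project along x, AND mask (27/36) → |grid| = 162
step 2: project along z, AND mask (13/36) → |grid| = 57

remaining voxels: 57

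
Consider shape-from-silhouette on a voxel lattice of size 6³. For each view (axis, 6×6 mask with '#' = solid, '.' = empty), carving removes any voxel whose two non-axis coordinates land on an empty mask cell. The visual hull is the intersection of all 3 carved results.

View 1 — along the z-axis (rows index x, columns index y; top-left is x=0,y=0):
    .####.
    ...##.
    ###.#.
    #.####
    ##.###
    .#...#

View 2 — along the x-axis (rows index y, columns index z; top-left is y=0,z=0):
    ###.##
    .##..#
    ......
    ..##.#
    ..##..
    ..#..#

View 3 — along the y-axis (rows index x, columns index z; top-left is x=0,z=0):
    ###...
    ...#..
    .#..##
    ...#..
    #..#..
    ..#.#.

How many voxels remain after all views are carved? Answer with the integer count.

initial block: 6^3 = 216
carve view 1 (along z, XY-mask fill 22/36): 132 voxels remain
carve view 2 (along x, YZ-mask fill 15/36): 55 voxels remain
carve view 3 (along y, XZ-mask fill 12/36): 18 voxels remain

|visual hull| = 18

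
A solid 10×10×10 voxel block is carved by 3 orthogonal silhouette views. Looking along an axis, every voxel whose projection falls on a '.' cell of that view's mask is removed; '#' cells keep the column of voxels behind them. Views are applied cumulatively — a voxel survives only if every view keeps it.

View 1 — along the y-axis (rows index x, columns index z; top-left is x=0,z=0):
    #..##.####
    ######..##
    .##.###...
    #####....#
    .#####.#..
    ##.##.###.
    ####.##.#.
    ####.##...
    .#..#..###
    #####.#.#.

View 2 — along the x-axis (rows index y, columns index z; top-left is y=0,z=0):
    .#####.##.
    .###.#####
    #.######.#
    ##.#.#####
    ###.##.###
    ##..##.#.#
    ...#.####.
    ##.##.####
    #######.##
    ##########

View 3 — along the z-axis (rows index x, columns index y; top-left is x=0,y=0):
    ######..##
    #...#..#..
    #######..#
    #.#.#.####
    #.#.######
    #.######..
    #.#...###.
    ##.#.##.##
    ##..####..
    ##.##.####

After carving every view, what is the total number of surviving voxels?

|visual hull| = 322

full grid |V| = 1000
  1. axis=1 (XZ plane), |mask|=64  ⇒  voxels=640
  2. axis=0 (YZ plane), |mask|=77  ⇒  voxels=486
  3. axis=2 (XY plane), |mask|=67  ⇒  voxels=322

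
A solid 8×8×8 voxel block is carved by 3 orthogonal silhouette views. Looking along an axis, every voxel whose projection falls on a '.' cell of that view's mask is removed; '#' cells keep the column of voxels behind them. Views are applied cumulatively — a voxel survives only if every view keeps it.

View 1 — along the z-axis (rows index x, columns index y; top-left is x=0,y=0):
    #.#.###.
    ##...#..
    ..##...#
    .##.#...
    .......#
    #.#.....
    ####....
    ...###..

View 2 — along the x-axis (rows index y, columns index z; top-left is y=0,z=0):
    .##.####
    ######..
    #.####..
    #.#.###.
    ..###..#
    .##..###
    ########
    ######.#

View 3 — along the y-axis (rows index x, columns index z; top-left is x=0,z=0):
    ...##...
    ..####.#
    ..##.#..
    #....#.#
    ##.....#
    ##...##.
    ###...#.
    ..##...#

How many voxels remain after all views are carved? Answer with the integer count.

|visual hull| = 56

initial block: 8^3 = 512
step 1: project along z, AND mask (24/64) → |grid| = 192
step 2: project along x, AND mask (46/64) → |grid| = 131
step 3: project along y, AND mask (27/64) → |grid| = 56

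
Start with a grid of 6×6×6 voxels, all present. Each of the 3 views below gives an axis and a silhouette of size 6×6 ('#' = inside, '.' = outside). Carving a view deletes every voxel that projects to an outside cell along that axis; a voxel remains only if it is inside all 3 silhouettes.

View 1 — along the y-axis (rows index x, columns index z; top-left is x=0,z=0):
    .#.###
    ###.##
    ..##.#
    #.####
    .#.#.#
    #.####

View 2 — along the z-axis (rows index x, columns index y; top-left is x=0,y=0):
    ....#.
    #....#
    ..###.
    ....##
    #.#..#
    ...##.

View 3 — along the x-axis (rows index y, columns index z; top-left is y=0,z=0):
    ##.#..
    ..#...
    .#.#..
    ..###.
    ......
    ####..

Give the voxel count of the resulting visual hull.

initial block: 6^3 = 216
  1. axis=1 (XZ plane), |mask|=25  ⇒  voxels=150
  2. axis=2 (XY plane), |mask|=13  ⇒  voxels=52
  3. axis=0 (YZ plane), |mask|=13  ⇒  voxels=20

remaining voxels: 20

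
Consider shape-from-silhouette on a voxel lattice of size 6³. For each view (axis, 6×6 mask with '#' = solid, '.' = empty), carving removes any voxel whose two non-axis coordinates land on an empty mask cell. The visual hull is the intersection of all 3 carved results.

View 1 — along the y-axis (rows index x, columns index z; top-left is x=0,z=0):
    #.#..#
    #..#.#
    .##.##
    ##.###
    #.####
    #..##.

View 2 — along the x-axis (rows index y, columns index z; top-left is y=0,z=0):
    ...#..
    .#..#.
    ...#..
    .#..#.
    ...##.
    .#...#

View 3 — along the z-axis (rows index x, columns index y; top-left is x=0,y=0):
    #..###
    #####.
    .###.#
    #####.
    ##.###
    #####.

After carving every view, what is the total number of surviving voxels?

|visual hull| = 30

start: 6×6×6 = 216 voxels
carve view 1 (along y, XZ-mask fill 23/36): 138 voxels remain
carve view 2 (along x, YZ-mask fill 10/36): 35 voxels remain
carve view 3 (along z, XY-mask fill 28/36): 30 voxels remain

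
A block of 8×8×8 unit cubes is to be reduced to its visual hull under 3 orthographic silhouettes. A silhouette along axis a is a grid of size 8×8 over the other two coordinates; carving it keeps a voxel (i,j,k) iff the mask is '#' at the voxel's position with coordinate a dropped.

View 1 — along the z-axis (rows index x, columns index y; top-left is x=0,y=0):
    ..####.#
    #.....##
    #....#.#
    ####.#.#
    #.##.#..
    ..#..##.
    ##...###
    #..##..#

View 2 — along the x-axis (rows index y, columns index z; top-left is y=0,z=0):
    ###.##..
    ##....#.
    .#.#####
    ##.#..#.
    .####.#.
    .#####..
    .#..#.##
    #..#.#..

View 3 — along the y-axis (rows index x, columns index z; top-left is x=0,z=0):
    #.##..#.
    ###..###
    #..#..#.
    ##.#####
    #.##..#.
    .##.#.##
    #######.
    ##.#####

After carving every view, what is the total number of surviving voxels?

full grid |V| = 512
step 1: project along z, AND mask (33/64) → |grid| = 264
step 2: project along x, AND mask (35/64) → |grid| = 146
step 3: project along y, AND mask (43/64) → |grid| = 103

voxel count = 103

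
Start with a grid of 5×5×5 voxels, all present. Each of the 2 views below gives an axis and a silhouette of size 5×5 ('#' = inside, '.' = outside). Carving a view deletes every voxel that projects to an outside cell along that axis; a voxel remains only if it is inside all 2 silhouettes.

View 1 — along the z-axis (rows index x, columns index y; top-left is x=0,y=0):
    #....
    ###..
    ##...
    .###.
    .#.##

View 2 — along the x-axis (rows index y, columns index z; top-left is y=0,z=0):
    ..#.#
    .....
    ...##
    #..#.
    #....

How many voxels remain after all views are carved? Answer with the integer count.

initial block: 5^3 = 125
[1] z-view keeps 12 columns → grid now 60
[2] x-view keeps 7 columns → grid now 15

15 voxels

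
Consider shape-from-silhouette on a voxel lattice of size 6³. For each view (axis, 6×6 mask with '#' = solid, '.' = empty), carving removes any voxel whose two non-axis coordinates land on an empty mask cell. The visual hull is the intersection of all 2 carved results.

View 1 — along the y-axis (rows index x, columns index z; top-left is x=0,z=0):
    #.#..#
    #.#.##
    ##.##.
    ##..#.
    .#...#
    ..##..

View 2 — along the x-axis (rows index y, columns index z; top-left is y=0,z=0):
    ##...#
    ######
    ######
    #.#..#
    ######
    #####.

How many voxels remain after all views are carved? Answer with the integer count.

full grid |V| = 216
[1] y-view keeps 18 columns → grid now 108
[2] x-view keeps 29 columns → grid now 89

remaining voxels: 89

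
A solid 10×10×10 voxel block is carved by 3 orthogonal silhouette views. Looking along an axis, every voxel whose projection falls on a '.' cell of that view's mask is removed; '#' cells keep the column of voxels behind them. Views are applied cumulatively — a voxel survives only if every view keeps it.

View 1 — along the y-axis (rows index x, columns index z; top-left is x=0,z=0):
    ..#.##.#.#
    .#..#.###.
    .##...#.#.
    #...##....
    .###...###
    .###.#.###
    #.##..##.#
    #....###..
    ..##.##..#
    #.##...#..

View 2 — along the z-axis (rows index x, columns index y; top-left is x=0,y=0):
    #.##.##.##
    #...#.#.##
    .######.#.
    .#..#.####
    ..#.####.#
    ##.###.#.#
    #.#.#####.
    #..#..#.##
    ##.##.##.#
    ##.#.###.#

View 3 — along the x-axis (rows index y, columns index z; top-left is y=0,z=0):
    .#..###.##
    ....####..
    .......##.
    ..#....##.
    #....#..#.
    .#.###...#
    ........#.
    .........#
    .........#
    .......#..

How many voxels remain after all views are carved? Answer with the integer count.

start: 10×10×10 = 1000 voxels
V1 y: intersect with XZ mask (49 set) -- 490 left
V2 z: intersect with XY mask (64 set) -- 316 left
V3 x: intersect with YZ mask (27 set) -- 80 left

80 voxels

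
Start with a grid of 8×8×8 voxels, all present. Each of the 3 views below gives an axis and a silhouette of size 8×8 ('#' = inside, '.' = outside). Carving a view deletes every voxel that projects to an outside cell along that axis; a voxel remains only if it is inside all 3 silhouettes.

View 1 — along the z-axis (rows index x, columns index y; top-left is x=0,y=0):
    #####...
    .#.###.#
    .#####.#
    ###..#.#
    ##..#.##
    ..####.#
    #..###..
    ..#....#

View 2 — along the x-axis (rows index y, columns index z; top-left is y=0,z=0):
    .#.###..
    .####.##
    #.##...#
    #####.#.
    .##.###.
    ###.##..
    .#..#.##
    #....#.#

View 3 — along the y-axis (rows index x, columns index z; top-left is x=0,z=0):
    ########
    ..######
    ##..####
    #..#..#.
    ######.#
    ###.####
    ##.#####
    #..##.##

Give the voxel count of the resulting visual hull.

full grid |V| = 512
after view 1 [z-axis, 37 of 64 cells solid] → remaining = 296
after view 2 [x-axis, 37 of 64 cells solid] → remaining = 173
after view 3 [y-axis, 49 of 64 cells solid] → remaining = 133

remaining voxels: 133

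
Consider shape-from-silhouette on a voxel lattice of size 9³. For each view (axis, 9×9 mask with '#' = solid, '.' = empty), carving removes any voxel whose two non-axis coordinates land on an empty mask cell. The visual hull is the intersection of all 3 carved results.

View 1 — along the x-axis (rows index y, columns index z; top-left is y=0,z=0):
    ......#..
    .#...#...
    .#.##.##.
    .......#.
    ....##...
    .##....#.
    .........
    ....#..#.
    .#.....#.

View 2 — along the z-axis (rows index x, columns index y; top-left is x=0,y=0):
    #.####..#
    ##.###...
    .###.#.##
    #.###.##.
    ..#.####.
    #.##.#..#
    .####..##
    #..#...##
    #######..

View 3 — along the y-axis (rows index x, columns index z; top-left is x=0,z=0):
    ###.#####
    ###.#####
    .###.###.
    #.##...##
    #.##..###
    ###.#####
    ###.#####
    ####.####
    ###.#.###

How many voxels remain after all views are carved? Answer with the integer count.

initial block: 9^3 = 729
V1 x: intersect with YZ mask (18 set) -- 162 left
V2 z: intersect with XY mask (50 set) -- 107 left
V3 y: intersect with XZ mask (64 set) -- 85 left

|visual hull| = 85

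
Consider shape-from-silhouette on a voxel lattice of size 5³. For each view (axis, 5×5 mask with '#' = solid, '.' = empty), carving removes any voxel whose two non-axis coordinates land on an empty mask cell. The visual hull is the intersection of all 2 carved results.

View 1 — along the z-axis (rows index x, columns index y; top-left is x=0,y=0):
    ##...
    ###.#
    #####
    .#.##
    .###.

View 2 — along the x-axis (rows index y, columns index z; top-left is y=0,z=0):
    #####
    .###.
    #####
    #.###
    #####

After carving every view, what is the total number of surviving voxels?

full grid |V| = 125
after view 1 [z-axis, 17 of 25 cells solid] → remaining = 85
after view 2 [x-axis, 22 of 25 cells solid] → remaining = 72

72 voxels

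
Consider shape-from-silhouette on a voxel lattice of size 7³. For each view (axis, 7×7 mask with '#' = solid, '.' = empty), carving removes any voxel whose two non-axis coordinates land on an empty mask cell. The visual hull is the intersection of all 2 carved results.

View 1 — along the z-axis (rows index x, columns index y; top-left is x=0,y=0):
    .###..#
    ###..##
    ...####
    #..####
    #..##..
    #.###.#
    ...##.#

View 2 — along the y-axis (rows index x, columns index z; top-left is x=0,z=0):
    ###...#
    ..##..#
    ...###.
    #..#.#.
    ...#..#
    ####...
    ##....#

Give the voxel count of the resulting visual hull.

full grid |V| = 343
after view 1 [z-axis, 29 of 49 cells solid] → remaining = 203
after view 2 [y-axis, 22 of 49 cells solid] → remaining = 93

voxel count = 93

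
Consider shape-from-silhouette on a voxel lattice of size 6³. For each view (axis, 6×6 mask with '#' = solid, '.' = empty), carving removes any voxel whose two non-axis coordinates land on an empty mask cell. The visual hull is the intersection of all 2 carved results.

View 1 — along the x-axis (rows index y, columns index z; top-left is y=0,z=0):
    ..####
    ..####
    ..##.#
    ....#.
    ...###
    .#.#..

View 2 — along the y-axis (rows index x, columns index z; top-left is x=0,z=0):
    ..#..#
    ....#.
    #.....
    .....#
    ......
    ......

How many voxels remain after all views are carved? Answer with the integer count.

remaining voxels: 15

full grid |V| = 216
step 1: project along x, AND mask (17/36) → |grid| = 102
step 2: project along y, AND mask (5/36) → |grid| = 15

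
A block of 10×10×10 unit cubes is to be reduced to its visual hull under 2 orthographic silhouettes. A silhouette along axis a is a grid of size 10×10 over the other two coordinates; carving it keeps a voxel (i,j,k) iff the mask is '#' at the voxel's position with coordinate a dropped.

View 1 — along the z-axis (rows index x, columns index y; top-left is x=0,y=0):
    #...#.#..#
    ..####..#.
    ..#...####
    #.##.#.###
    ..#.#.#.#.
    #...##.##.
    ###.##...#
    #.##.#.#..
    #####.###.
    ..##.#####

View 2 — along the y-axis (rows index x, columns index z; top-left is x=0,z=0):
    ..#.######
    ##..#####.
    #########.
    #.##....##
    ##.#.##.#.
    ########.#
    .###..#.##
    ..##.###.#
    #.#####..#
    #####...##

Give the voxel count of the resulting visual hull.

|visual hull| = 383

before carving: 1000 voxels (10×10×10)
step 1: project along z, AND mask (56/100) → |grid| = 560
step 2: project along y, AND mask (69/100) → |grid| = 383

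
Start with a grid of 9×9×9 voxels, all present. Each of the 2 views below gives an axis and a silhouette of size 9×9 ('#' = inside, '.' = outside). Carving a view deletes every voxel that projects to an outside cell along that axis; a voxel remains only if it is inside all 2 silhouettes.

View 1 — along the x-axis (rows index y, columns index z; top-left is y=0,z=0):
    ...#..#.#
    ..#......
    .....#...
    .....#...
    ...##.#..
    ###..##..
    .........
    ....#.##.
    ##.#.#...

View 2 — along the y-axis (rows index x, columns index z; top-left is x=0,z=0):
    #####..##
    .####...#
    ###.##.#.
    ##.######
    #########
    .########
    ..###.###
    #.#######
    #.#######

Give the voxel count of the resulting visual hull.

146 voxels

initial block: 9^3 = 729
step 1: project along x, AND mask (21/81) → |grid| = 189
step 2: project along y, AND mask (65/81) → |grid| = 146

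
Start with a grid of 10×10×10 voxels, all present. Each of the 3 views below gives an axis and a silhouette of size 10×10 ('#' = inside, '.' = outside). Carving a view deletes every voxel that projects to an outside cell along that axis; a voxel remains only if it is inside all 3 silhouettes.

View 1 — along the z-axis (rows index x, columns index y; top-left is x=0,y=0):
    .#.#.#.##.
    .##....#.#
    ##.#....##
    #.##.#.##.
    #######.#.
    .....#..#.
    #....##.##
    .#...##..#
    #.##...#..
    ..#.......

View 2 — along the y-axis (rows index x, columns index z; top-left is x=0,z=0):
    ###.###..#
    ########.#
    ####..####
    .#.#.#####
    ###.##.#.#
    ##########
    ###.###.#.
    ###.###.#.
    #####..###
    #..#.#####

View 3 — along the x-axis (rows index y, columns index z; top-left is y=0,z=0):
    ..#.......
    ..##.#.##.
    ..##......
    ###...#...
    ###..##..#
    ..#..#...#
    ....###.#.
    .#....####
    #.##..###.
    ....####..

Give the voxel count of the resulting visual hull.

127 voxels

full grid |V| = 1000
step 1: project along z, AND mask (44/100) → |grid| = 440
step 2: project along y, AND mask (77/100) → |grid| = 331
step 3: project along x, AND mask (40/100) → |grid| = 127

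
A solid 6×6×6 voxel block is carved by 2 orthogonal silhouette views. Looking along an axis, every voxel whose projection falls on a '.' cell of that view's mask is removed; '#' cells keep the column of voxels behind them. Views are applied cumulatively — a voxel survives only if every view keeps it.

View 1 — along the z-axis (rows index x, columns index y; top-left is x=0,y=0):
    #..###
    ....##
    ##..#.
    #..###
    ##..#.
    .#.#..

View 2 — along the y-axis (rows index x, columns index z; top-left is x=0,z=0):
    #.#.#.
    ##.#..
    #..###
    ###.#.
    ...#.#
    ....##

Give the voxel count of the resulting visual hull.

remaining voxels: 56

full grid |V| = 216
step 1: project along z, AND mask (18/36) → |grid| = 108
step 2: project along y, AND mask (18/36) → |grid| = 56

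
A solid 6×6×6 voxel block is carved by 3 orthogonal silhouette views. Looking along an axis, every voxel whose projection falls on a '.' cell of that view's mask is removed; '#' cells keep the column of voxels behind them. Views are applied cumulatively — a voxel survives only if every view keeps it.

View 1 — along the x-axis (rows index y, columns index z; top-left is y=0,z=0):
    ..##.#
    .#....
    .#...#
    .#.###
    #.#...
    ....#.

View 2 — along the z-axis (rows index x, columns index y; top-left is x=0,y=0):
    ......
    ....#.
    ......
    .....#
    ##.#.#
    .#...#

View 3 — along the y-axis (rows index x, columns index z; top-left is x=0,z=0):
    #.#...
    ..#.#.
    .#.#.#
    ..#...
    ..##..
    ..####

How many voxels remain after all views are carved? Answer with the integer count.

|visual hull| = 5

full grid |V| = 216
carve view 1 (along x, YZ-mask fill 13/36): 78 voxels remain
carve view 2 (along z, XY-mask fill 8/36): 14 voxels remain
carve view 3 (along y, XZ-mask fill 14/36): 5 voxels remain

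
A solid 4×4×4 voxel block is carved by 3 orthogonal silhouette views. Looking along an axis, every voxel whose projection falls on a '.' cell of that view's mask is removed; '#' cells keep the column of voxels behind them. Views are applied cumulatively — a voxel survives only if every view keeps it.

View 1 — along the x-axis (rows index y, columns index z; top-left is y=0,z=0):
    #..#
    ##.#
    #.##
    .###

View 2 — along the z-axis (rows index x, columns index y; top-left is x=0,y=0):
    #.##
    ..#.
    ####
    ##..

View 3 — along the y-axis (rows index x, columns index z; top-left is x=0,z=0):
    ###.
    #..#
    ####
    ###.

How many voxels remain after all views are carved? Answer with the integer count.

remaining voxels: 21

full grid |V| = 64
  1. axis=0 (YZ plane), |mask|=11  ⇒  voxels=44
  2. axis=2 (XY plane), |mask|=10  ⇒  voxels=27
  3. axis=1 (XZ plane), |mask|=12  ⇒  voxels=21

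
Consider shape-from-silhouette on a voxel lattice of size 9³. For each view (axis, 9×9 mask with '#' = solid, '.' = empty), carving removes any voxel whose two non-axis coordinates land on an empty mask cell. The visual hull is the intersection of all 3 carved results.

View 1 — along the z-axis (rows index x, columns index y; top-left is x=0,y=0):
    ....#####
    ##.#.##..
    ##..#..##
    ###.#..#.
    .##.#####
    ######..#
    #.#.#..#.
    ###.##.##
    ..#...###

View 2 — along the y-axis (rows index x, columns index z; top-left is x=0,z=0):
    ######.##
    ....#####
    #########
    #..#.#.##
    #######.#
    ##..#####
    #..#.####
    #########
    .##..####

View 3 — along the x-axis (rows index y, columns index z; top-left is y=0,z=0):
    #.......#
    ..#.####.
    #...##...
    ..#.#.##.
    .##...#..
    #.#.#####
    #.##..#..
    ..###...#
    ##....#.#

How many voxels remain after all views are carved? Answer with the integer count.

before carving: 729 voxels (9×9×9)
after view 1 [z-axis, 49 of 81 cells solid] → remaining = 441
after view 2 [y-axis, 63 of 81 cells solid] → remaining = 351
after view 3 [x-axis, 36 of 81 cells solid] → remaining = 153

153 voxels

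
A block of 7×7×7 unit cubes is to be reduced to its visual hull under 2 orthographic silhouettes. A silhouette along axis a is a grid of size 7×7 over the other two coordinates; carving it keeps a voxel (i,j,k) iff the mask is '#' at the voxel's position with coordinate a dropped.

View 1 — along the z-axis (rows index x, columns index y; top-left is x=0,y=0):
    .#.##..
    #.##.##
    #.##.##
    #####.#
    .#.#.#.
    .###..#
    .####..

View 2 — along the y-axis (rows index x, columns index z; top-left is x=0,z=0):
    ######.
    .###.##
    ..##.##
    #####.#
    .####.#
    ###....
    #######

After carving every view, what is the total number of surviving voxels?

initial block: 7^3 = 343
carve view 1 (along z, XY-mask fill 30/49): 210 voxels remain
carve view 2 (along y, XZ-mask fill 36/49): 154 voxels remain

154 voxels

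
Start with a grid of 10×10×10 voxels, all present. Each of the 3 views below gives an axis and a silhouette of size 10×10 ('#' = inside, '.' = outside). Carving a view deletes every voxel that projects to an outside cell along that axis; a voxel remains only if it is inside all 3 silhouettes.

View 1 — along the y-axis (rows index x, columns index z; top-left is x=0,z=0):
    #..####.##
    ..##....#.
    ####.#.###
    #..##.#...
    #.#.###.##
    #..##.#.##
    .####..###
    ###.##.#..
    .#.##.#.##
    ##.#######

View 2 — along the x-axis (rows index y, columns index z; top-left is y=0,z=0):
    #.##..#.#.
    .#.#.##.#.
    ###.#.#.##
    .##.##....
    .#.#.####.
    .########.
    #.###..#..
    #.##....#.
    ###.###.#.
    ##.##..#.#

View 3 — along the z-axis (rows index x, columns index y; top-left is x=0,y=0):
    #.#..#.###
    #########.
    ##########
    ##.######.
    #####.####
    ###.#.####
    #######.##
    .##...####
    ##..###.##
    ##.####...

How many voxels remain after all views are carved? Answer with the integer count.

initial block: 10^3 = 1000
after view 1 [y-axis, 63 of 100 cells solid] → remaining = 630
after view 2 [x-axis, 57 of 100 cells solid] → remaining = 363
after view 3 [z-axis, 78 of 100 cells solid] → remaining = 286

voxel count = 286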